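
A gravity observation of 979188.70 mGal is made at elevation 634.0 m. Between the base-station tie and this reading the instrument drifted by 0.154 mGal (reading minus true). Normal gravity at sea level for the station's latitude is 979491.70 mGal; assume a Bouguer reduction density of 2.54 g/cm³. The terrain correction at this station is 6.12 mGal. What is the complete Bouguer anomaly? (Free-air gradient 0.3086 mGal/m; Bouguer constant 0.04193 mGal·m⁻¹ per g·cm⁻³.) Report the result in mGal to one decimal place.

Drift-corrected reading = 979188.70 − (0.154) = 979188.546 mGal
Free-air correction = 0.3086 × 634.0 = 195.65 mGal
Free-air anomaly = 979188.546 − 979491.70 + (195.65) = -107.504 mGal
Bouguer slab correction = 0.04193 × 2.54 × 634.0 = 67.52 mGal
Simple Bouguer anomaly = -107.504 − (67.52) = -175.024 mGal
Complete Bouguer anomaly = -175.024 + 6.12 = -168.904 mGal

-168.9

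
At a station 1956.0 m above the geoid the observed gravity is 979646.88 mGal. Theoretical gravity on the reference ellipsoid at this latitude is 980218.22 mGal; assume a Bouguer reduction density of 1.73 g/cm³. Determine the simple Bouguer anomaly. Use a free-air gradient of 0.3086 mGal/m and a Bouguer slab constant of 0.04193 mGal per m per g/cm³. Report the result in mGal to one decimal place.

Free-air correction = 0.3086 × 1956.0 = 603.62 mGal
Free-air anomaly = 979646.88 − 980218.22 + (603.62) = 32.28 mGal
Bouguer slab correction = 0.04193 × 1.73 × 1956.0 = 141.89 mGal
Simple Bouguer anomaly = 32.28 − (141.89) = -109.61 mGal

-109.6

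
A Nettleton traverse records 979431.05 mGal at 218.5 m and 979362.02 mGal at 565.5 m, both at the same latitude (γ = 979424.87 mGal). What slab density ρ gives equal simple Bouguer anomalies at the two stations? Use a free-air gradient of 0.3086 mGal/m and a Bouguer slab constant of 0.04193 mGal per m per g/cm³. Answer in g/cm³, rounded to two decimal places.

Δg_obs = 979362.02 − 979431.05 = -69.03 mGal over Δh = 565.5 − 218.5 = 347.0 m
Equal Bouguer anomalies ⇒ Δg_obs + (0.3086 − 0.04193ρ)·Δh = 0
0.3086 − 0.04193ρ = −Δg_obs/Δh = 0.19893
ρ = (0.3086 − 0.19893) / 0.04193 = 2.62 g/cm³

2.62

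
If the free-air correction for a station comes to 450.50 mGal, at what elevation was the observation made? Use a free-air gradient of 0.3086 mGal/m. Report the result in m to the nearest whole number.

1460

h = 450.50 / 0.3086 = 1459.82 m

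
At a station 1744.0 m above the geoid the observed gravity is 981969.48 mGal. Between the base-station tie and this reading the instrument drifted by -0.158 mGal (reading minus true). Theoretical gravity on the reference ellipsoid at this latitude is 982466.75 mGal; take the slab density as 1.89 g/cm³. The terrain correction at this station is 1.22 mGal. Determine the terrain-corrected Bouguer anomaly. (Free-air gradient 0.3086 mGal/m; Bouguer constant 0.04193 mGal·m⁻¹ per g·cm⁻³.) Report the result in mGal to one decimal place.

-95.9

Drift-corrected reading = 981969.48 − (-0.158) = 981969.638 mGal
Free-air correction = 0.3086 × 1744.0 = 538.20 mGal
Free-air anomaly = 981969.638 − 982466.75 + (538.20) = 41.088 mGal
Bouguer slab correction = 0.04193 × 1.89 × 1744.0 = 138.21 mGal
Simple Bouguer anomaly = 41.088 − (138.21) = -97.122 mGal
Complete Bouguer anomaly = -97.122 + 1.22 = -95.902 mGal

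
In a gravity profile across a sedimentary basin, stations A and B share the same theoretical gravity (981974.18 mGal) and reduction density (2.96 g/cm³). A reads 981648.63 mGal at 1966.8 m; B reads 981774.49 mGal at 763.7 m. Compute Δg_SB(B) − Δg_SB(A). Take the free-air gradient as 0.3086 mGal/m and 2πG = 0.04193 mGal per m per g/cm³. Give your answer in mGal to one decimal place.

-96.1

Δg_SB(A) = 981648.63 − 981974.18 + 0.3086×1966.8 − 0.04193×2.96×1966.8 = 37.30 mGal
Δg_SB(B) = 981774.49 − 981974.18 + 0.3086×763.7 − 0.04193×2.96×763.7 = -58.80 mGal
Difference = -58.80 − (37.30) = -96.10 mGal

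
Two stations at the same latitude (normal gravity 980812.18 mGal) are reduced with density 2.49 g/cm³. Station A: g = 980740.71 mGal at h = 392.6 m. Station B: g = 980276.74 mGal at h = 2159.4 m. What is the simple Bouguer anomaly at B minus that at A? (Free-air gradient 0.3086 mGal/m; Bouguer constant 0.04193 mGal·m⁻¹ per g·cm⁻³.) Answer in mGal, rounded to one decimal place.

Δg_SB(A) = 980740.71 − 980812.18 + 0.3086×392.6 − 0.04193×2.49×392.6 = 8.70 mGal
Δg_SB(B) = 980276.74 − 980812.18 + 0.3086×2159.4 − 0.04193×2.49×2159.4 = -94.50 mGal
Difference = -94.50 − (8.70) = -103.20 mGal

-103.2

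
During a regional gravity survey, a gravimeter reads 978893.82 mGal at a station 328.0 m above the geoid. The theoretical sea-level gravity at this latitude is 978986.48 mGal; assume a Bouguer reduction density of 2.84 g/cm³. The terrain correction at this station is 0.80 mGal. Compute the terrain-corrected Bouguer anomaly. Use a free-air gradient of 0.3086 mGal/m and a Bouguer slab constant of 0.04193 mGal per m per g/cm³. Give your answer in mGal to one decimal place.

Free-air correction = 0.3086 × 328.0 = 101.22 mGal
Free-air anomaly = 978893.82 − 978986.48 + (101.22) = 8.56 mGal
Bouguer slab correction = 0.04193 × 2.84 × 328.0 = 39.06 mGal
Simple Bouguer anomaly = 8.56 − (39.06) = -30.50 mGal
Complete Bouguer anomaly = -30.50 + 0.80 = -29.70 mGal

-29.7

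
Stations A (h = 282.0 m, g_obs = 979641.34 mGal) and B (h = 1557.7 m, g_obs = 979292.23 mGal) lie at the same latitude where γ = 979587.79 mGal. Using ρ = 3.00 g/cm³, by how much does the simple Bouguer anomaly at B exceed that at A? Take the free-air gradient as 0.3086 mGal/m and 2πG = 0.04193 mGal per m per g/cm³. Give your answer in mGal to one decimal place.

Δg_SB(A) = 979641.34 − 979587.79 + 0.3086×282.0 − 0.04193×3.00×282.0 = 105.10 mGal
Δg_SB(B) = 979292.23 − 979587.79 + 0.3086×1557.7 − 0.04193×3.00×1557.7 = -10.80 mGal
Difference = -10.80 − (105.10) = -115.90 mGal

-115.9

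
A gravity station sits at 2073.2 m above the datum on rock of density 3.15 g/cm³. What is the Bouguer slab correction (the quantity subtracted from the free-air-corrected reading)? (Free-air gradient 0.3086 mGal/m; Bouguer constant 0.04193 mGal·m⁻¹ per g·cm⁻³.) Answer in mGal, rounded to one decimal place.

Bouguer slab correction = 0.04193 × 3.15 × 2073.2 = 273.8 mGal

273.8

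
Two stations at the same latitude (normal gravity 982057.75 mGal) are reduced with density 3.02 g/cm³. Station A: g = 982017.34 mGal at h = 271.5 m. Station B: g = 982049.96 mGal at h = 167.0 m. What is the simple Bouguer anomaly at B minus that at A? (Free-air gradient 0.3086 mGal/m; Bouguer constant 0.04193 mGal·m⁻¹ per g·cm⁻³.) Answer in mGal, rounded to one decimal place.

13.6

Δg_SB(A) = 982017.34 − 982057.75 + 0.3086×271.5 − 0.04193×3.02×271.5 = 9.00 mGal
Δg_SB(B) = 982049.96 − 982057.75 + 0.3086×167.0 − 0.04193×3.02×167.0 = 22.60 mGal
Difference = 22.60 − (9.00) = 13.60 mGal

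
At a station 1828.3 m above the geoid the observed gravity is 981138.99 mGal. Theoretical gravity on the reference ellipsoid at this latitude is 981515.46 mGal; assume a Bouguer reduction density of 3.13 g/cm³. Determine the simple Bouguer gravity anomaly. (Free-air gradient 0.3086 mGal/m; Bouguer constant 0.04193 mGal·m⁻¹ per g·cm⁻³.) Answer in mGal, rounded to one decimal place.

-52.2

Free-air correction = 0.3086 × 1828.3 = 564.21 mGal
Free-air anomaly = 981138.99 − 981515.46 + (564.21) = 187.74 mGal
Bouguer slab correction = 0.04193 × 3.13 × 1828.3 = 239.95 mGal
Simple Bouguer anomaly = 187.74 − (239.95) = -52.21 mGal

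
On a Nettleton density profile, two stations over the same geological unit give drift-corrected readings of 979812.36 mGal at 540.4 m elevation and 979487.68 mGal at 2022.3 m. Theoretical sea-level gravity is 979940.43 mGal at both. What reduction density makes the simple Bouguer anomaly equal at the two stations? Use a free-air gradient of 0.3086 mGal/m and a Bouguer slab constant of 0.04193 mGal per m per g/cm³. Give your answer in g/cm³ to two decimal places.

Δg_obs = 979487.68 − 979812.36 = -324.68 mGal over Δh = 2022.3 − 540.4 = 1481.9 m
Equal Bouguer anomalies ⇒ Δg_obs + (0.3086 − 0.04193ρ)·Δh = 0
0.3086 − 0.04193ρ = −Δg_obs/Δh = 0.21910
ρ = (0.3086 − 0.21910) / 0.04193 = 2.13 g/cm³

2.13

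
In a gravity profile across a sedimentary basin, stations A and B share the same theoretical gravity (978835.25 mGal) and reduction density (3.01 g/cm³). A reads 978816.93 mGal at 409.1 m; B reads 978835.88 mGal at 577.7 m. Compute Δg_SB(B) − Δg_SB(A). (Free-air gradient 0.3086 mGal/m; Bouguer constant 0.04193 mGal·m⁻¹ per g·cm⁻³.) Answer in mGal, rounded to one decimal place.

Δg_SB(A) = 978816.93 − 978835.25 + 0.3086×409.1 − 0.04193×3.01×409.1 = 56.30 mGal
Δg_SB(B) = 978835.88 − 978835.25 + 0.3086×577.7 − 0.04193×3.01×577.7 = 106.00 mGal
Difference = 106.00 − (56.30) = 49.70 mGal

49.7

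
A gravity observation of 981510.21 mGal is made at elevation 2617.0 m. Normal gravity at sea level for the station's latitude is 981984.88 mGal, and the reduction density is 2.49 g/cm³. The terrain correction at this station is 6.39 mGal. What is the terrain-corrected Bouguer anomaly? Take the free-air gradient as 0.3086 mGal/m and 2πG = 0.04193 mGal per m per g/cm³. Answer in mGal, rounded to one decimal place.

66.1

Free-air correction = 0.3086 × 2617.0 = 807.61 mGal
Free-air anomaly = 981510.21 − 981984.88 + (807.61) = 332.94 mGal
Bouguer slab correction = 0.04193 × 2.49 × 2617.0 = 273.23 mGal
Simple Bouguer anomaly = 332.94 − (273.23) = 59.71 mGal
Complete Bouguer anomaly = 59.71 + 6.39 = 66.10 mGal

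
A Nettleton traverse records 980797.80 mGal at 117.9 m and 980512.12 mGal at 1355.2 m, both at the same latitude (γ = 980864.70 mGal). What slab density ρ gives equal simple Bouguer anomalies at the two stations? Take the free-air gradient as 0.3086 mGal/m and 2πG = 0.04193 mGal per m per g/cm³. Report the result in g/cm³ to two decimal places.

1.85

Δg_obs = 980512.12 − 980797.80 = -285.68 mGal over Δh = 1355.2 − 117.9 = 1237.3 m
Equal Bouguer anomalies ⇒ Δg_obs + (0.3086 − 0.04193ρ)·Δh = 0
0.3086 − 0.04193ρ = −Δg_obs/Δh = 0.23089
ρ = (0.3086 − 0.23089) / 0.04193 = 1.85 g/cm³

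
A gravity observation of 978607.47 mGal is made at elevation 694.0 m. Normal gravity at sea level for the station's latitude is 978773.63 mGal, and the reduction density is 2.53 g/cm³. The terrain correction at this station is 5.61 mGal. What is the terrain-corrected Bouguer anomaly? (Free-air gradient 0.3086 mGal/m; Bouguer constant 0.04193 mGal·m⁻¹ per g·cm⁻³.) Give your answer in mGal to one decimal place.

Free-air correction = 0.3086 × 694.0 = 214.17 mGal
Free-air anomaly = 978607.47 − 978773.63 + (214.17) = 48.01 mGal
Bouguer slab correction = 0.04193 × 2.53 × 694.0 = 73.62 mGal
Simple Bouguer anomaly = 48.01 − (73.62) = -25.61 mGal
Complete Bouguer anomaly = -25.61 + 5.61 = -20.00 mGal

-20.0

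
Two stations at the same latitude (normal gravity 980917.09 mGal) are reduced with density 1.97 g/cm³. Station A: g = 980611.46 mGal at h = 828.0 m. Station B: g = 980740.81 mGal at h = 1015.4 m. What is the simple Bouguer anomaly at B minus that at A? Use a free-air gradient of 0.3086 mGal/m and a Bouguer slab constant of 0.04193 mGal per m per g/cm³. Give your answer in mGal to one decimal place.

171.7

Δg_SB(A) = 980611.46 − 980917.09 + 0.3086×828.0 − 0.04193×1.97×828.0 = -118.50 mGal
Δg_SB(B) = 980740.81 − 980917.09 + 0.3086×1015.4 − 0.04193×1.97×1015.4 = 53.20 mGal
Difference = 53.20 − (-118.50) = 171.70 mGal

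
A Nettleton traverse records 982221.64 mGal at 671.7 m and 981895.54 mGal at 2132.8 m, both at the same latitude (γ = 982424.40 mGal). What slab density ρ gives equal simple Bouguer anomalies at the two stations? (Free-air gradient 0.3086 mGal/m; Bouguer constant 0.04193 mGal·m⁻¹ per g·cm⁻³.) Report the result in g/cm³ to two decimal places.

2.04

Δg_obs = 981895.54 − 982221.64 = -326.10 mGal over Δh = 2132.8 − 671.7 = 1461.1 m
Equal Bouguer anomalies ⇒ Δg_obs + (0.3086 − 0.04193ρ)·Δh = 0
0.3086 − 0.04193ρ = −Δg_obs/Δh = 0.22319
ρ = (0.3086 − 0.22319) / 0.04193 = 2.04 g/cm³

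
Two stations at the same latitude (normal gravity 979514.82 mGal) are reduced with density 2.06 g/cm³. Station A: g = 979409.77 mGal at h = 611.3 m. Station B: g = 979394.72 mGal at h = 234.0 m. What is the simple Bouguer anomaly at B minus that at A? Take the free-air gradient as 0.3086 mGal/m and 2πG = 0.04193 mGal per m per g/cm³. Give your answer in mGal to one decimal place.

-98.9

Δg_SB(A) = 979409.77 − 979514.82 + 0.3086×611.3 − 0.04193×2.06×611.3 = 30.80 mGal
Δg_SB(B) = 979394.72 − 979514.82 + 0.3086×234.0 − 0.04193×2.06×234.0 = -68.10 mGal
Difference = -68.10 − (30.80) = -98.90 mGal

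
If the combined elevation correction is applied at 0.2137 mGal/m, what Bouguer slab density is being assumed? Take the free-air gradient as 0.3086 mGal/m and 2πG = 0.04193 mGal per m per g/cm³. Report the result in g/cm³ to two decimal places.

0.2137 = 0.3086 − 0.04193 × ρ
ρ = (0.3086 − 0.2137) / 0.04193 = 2.26 g/cm³

2.26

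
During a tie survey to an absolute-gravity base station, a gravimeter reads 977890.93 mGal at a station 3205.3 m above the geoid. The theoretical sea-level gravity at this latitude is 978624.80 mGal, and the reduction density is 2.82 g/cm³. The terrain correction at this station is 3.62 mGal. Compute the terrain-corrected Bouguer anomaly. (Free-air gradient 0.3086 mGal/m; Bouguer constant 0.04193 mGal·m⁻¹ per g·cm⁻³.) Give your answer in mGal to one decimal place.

-120.1

Free-air correction = 0.3086 × 3205.3 = 989.16 mGal
Free-air anomaly = 977890.93 − 978624.80 + (989.16) = 255.29 mGal
Bouguer slab correction = 0.04193 × 2.82 × 3205.3 = 379.00 mGal
Simple Bouguer anomaly = 255.29 − (379.00) = -123.71 mGal
Complete Bouguer anomaly = -123.71 + 3.62 = -120.09 mGal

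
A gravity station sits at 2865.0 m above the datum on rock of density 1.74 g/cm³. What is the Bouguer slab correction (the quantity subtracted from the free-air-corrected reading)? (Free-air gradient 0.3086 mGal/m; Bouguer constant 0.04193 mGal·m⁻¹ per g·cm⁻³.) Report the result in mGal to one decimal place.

Bouguer slab correction = 0.04193 × 1.74 × 2865.0 = 209.0 mGal

209.0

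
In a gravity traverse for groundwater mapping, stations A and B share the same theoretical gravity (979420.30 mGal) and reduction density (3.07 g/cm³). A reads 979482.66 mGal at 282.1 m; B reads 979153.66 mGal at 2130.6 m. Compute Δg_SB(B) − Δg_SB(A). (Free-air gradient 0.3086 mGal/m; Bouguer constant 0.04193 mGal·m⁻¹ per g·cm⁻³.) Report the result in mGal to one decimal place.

3.5

Δg_SB(A) = 979482.66 − 979420.30 + 0.3086×282.1 − 0.04193×3.07×282.1 = 113.10 mGal
Δg_SB(B) = 979153.66 − 979420.30 + 0.3086×2130.6 − 0.04193×3.07×2130.6 = 116.60 mGal
Difference = 116.60 − (113.10) = 3.50 mGal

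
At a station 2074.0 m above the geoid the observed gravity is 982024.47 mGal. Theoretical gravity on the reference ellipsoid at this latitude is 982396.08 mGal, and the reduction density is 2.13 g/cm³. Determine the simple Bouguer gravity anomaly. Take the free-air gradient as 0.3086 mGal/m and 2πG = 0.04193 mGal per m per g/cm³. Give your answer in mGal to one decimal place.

Free-air correction = 0.3086 × 2074.0 = 640.04 mGal
Free-air anomaly = 982024.47 − 982396.08 + (640.04) = 268.43 mGal
Bouguer slab correction = 0.04193 × 2.13 × 2074.0 = 185.23 mGal
Simple Bouguer anomaly = 268.43 − (185.23) = 83.20 mGal

83.2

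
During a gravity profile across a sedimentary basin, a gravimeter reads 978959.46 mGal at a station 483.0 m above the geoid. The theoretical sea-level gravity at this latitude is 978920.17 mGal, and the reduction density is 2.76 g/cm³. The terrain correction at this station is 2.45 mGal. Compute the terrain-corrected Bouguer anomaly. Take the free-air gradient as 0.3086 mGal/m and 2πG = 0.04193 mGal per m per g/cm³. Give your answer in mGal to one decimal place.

Free-air correction = 0.3086 × 483.0 = 149.05 mGal
Free-air anomaly = 978959.46 − 978920.17 + (149.05) = 188.34 mGal
Bouguer slab correction = 0.04193 × 2.76 × 483.0 = 55.90 mGal
Simple Bouguer anomaly = 188.34 − (55.90) = 132.44 mGal
Complete Bouguer anomaly = 132.44 + 2.45 = 134.89 mGal

134.9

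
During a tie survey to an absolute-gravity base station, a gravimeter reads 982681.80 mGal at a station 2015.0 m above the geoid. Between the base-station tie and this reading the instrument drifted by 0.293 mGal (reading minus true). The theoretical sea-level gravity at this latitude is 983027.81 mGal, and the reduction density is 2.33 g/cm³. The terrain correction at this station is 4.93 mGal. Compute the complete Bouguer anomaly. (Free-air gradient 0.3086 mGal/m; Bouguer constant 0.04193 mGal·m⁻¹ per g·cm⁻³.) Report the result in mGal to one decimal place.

Drift-corrected reading = 982681.80 − (0.293) = 982681.507 mGal
Free-air correction = 0.3086 × 2015.0 = 621.83 mGal
Free-air anomaly = 982681.507 − 983027.81 + (621.83) = 275.527 mGal
Bouguer slab correction = 0.04193 × 2.33 × 2015.0 = 196.86 mGal
Simple Bouguer anomaly = 275.527 − (196.86) = 78.667 mGal
Complete Bouguer anomaly = 78.667 + 4.93 = 83.597 mGal

83.6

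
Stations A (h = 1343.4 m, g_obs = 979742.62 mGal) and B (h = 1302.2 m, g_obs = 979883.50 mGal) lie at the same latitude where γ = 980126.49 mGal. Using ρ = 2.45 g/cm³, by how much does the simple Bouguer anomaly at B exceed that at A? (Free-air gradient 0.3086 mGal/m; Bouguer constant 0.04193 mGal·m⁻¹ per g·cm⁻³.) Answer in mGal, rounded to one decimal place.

132.4

Δg_SB(A) = 979742.62 − 980126.49 + 0.3086×1343.4 − 0.04193×2.45×1343.4 = -107.30 mGal
Δg_SB(B) = 979883.50 − 980126.49 + 0.3086×1302.2 − 0.04193×2.45×1302.2 = 25.10 mGal
Difference = 25.10 − (-107.30) = 132.40 mGal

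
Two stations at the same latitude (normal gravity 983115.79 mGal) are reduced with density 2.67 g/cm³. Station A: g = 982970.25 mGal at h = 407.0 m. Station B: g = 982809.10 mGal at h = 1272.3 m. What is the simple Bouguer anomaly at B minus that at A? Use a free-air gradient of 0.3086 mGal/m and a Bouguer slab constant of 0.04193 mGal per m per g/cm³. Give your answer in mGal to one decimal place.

9.0

Δg_SB(A) = 982970.25 − 983115.79 + 0.3086×407.0 − 0.04193×2.67×407.0 = -65.50 mGal
Δg_SB(B) = 982809.10 − 983115.79 + 0.3086×1272.3 − 0.04193×2.67×1272.3 = -56.50 mGal
Difference = -56.50 − (-65.50) = 9.00 mGal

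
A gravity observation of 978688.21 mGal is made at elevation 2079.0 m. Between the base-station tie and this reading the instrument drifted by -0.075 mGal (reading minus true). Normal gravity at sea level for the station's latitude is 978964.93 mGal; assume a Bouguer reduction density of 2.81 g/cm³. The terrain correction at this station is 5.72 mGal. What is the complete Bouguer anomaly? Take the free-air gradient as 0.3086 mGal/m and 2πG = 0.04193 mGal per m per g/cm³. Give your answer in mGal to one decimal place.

Drift-corrected reading = 978688.21 − (-0.075) = 978688.285 mGal
Free-air correction = 0.3086 × 2079.0 = 641.58 mGal
Free-air anomaly = 978688.285 − 978964.93 + (641.58) = 364.935 mGal
Bouguer slab correction = 0.04193 × 2.81 × 2079.0 = 244.95 mGal
Simple Bouguer anomaly = 364.935 − (244.95) = 119.985 mGal
Complete Bouguer anomaly = 119.985 + 5.72 = 125.705 mGal

125.7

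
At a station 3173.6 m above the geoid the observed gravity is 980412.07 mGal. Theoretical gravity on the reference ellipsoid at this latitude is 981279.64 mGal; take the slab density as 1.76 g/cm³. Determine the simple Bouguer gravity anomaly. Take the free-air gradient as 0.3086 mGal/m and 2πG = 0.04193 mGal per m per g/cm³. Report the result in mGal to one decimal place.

Free-air correction = 0.3086 × 3173.6 = 979.37 mGal
Free-air anomaly = 980412.07 − 981279.64 + (979.37) = 111.80 mGal
Bouguer slab correction = 0.04193 × 1.76 × 3173.6 = 234.20 mGal
Simple Bouguer anomaly = 111.80 − (234.20) = -122.40 mGal

-122.4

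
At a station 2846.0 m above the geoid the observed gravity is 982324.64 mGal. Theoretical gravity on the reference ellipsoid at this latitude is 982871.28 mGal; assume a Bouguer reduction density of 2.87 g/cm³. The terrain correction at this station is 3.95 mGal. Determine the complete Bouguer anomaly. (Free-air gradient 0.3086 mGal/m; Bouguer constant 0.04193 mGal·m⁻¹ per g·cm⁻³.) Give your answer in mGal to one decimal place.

Free-air correction = 0.3086 × 2846.0 = 878.28 mGal
Free-air anomaly = 982324.64 − 982871.28 + (878.28) = 331.64 mGal
Bouguer slab correction = 0.04193 × 2.87 × 2846.0 = 342.49 mGal
Simple Bouguer anomaly = 331.64 − (342.49) = -10.85 mGal
Complete Bouguer anomaly = -10.85 + 3.95 = -6.90 mGal

-6.9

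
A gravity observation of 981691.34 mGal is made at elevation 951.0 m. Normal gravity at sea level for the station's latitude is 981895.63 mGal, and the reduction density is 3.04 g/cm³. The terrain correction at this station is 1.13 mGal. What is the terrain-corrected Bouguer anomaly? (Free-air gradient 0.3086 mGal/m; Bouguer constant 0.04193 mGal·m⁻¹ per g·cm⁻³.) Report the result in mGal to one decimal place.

Free-air correction = 0.3086 × 951.0 = 293.48 mGal
Free-air anomaly = 981691.34 − 981895.63 + (293.48) = 89.19 mGal
Bouguer slab correction = 0.04193 × 3.04 × 951.0 = 121.22 mGal
Simple Bouguer anomaly = 89.19 − (121.22) = -32.03 mGal
Complete Bouguer anomaly = -32.03 + 1.13 = -30.90 mGal

-30.9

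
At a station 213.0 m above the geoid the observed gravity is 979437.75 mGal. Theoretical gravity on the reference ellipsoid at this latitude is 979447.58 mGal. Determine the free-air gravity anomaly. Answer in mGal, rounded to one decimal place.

55.9

Free-air correction = 0.3086 × 213.0 = 65.73 mGal
Free-air anomaly = 979437.75 − 979447.58 + (65.73) = 55.90 mGal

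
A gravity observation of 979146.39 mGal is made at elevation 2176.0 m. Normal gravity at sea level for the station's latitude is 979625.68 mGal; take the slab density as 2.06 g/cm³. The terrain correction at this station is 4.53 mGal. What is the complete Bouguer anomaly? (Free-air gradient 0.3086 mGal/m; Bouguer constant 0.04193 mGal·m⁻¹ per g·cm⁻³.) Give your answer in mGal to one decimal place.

Free-air correction = 0.3086 × 2176.0 = 671.51 mGal
Free-air anomaly = 979146.39 − 979625.68 + (671.51) = 192.22 mGal
Bouguer slab correction = 0.04193 × 2.06 × 2176.0 = 187.95 mGal
Simple Bouguer anomaly = 192.22 − (187.95) = 4.27 mGal
Complete Bouguer anomaly = 4.27 + 4.53 = 8.80 mGal

8.8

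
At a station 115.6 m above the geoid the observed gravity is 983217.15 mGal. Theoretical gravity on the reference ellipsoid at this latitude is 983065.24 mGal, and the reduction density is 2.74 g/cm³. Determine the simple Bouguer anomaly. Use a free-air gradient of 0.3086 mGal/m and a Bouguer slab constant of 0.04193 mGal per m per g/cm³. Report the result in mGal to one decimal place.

Free-air correction = 0.3086 × 115.6 = 35.67 mGal
Free-air anomaly = 983217.15 − 983065.24 + (35.67) = 187.58 mGal
Bouguer slab correction = 0.04193 × 2.74 × 115.6 = 13.28 mGal
Simple Bouguer anomaly = 187.58 − (13.28) = 174.30 mGal

174.3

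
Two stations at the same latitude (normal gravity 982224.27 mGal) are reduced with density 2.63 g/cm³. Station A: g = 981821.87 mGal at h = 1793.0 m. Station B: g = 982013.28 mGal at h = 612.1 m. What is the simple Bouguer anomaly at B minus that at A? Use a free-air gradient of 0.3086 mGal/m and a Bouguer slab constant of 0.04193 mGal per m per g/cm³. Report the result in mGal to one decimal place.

-42.8

Δg_SB(A) = 981821.87 − 982224.27 + 0.3086×1793.0 − 0.04193×2.63×1793.0 = -46.80 mGal
Δg_SB(B) = 982013.28 − 982224.27 + 0.3086×612.1 − 0.04193×2.63×612.1 = -89.60 mGal
Difference = -89.60 − (-46.80) = -42.80 mGal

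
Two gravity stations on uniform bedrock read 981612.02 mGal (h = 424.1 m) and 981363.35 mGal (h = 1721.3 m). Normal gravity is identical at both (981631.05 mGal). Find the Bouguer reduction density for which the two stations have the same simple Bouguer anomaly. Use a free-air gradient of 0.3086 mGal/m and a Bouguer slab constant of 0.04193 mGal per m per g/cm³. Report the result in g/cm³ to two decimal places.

2.79

Δg_obs = 981363.35 − 981612.02 = -248.67 mGal over Δh = 1721.3 − 424.1 = 1297.2 m
Equal Bouguer anomalies ⇒ Δg_obs + (0.3086 − 0.04193ρ)·Δh = 0
0.3086 − 0.04193ρ = −Δg_obs/Δh = 0.19170
ρ = (0.3086 − 0.19170) / 0.04193 = 2.79 g/cm³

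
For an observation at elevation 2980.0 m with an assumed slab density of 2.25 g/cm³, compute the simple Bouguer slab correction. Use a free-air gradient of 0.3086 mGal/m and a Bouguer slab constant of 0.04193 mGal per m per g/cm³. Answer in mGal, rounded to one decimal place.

Bouguer slab correction = 0.04193 × 2.25 × 2980.0 = 281.1 mGal

281.1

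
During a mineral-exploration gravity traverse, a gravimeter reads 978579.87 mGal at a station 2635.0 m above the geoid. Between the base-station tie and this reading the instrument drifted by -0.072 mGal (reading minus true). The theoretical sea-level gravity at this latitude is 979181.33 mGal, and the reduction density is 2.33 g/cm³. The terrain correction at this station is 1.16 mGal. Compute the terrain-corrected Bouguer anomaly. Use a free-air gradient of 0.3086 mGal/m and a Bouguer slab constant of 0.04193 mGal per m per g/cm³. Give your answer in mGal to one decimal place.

-44.5

Drift-corrected reading = 978579.87 − (-0.072) = 978579.942 mGal
Free-air correction = 0.3086 × 2635.0 = 813.16 mGal
Free-air anomaly = 978579.942 − 979181.33 + (813.16) = 211.772 mGal
Bouguer slab correction = 0.04193 × 2.33 × 2635.0 = 257.43 mGal
Simple Bouguer anomaly = 211.772 − (257.43) = -45.658 mGal
Complete Bouguer anomaly = -45.658 + 1.16 = -44.498 mGal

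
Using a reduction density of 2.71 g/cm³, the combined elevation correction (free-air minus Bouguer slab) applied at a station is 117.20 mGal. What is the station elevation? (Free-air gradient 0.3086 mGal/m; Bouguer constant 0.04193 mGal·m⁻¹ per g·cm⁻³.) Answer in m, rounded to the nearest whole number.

601

Combined gradient = 0.3086 − 0.04193 × 2.71 = 0.1949697 mGal/m
h = 117.20 / 0.1949697 = 601.12 m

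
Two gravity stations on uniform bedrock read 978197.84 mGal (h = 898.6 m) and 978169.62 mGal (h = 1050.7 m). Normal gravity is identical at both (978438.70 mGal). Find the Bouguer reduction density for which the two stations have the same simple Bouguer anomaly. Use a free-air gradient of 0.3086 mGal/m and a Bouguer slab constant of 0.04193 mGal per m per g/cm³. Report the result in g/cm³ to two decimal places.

Δg_obs = 978169.62 − 978197.84 = -28.22 mGal over Δh = 1050.7 − 898.6 = 152.1 m
Equal Bouguer anomalies ⇒ Δg_obs + (0.3086 − 0.04193ρ)·Δh = 0
0.3086 − 0.04193ρ = −Δg_obs/Δh = 0.18554
ρ = (0.3086 − 0.18554) / 0.04193 = 2.93 g/cm³

2.93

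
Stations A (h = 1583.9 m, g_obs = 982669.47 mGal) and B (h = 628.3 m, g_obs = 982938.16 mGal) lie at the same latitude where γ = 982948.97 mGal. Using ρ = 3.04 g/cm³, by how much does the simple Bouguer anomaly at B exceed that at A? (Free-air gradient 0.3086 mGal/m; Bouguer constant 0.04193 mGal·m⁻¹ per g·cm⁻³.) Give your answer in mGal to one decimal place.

Δg_SB(A) = 982669.47 − 982948.97 + 0.3086×1583.9 − 0.04193×3.04×1583.9 = 7.40 mGal
Δg_SB(B) = 982938.16 − 982948.97 + 0.3086×628.3 − 0.04193×3.04×628.3 = 103.00 mGal
Difference = 103.00 − (7.40) = 95.60 mGal

95.6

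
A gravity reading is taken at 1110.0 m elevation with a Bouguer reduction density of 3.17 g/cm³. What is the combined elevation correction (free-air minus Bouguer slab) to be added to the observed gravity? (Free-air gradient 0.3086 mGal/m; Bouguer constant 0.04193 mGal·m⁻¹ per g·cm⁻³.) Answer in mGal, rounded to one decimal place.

195.0

Combined gradient = 0.3086 − 0.04193 × 3.17 = 0.1756819 mGal/m
Combined elevation correction = 0.1756819 × 1110.0 = 195.0 mGal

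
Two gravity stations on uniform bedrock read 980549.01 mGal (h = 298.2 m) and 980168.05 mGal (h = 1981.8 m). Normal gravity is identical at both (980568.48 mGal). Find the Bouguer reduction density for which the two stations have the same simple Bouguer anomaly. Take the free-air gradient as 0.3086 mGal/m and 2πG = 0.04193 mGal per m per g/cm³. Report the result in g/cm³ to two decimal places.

Δg_obs = 980168.05 − 980549.01 = -380.96 mGal over Δh = 1981.8 − 298.2 = 1683.6 m
Equal Bouguer anomalies ⇒ Δg_obs + (0.3086 − 0.04193ρ)·Δh = 0
0.3086 − 0.04193ρ = −Δg_obs/Δh = 0.22628
ρ = (0.3086 − 0.22628) / 0.04193 = 1.96 g/cm³

1.96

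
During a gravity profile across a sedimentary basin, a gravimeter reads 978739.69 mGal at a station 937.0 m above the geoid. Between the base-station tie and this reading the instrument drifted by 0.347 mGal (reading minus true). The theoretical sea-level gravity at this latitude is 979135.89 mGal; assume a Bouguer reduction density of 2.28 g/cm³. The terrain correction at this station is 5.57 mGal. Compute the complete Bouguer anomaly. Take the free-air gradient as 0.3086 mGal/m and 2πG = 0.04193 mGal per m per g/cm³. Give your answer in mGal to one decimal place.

Drift-corrected reading = 978739.69 − (0.347) = 978739.343 mGal
Free-air correction = 0.3086 × 937.0 = 289.16 mGal
Free-air anomaly = 978739.343 − 979135.89 + (289.16) = -107.387 mGal
Bouguer slab correction = 0.04193 × 2.28 × 937.0 = 89.58 mGal
Simple Bouguer anomaly = -107.387 − (89.58) = -196.967 mGal
Complete Bouguer anomaly = -196.967 + 5.57 = -191.397 mGal

-191.4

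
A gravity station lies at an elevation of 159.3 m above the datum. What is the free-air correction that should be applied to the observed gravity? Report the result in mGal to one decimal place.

Free-air correction = 0.3086 × 159.3 = 49.2 mGal

49.2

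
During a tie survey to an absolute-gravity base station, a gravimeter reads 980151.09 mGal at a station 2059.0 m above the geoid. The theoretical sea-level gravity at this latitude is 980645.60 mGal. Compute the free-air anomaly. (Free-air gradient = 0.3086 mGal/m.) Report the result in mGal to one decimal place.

140.9

Free-air correction = 0.3086 × 2059.0 = 635.41 mGal
Free-air anomaly = 980151.09 − 980645.60 + (635.41) = 140.90 mGal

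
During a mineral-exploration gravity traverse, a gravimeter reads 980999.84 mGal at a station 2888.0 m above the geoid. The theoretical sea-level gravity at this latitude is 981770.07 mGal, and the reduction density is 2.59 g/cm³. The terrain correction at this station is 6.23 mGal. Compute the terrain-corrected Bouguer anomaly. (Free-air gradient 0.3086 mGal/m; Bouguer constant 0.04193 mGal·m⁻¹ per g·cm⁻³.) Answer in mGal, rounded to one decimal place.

Free-air correction = 0.3086 × 2888.0 = 891.24 mGal
Free-air anomaly = 980999.84 − 981770.07 + (891.24) = 121.01 mGal
Bouguer slab correction = 0.04193 × 2.59 × 2888.0 = 313.63 mGal
Simple Bouguer anomaly = 121.01 − (313.63) = -192.62 mGal
Complete Bouguer anomaly = -192.62 + 6.23 = -186.39 mGal

-186.4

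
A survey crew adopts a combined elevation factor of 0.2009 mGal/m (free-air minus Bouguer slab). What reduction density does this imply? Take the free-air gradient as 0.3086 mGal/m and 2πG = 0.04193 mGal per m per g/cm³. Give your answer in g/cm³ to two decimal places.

0.2009 = 0.3086 − 0.04193 × ρ
ρ = (0.3086 − 0.2009) / 0.04193 = 2.57 g/cm³

2.57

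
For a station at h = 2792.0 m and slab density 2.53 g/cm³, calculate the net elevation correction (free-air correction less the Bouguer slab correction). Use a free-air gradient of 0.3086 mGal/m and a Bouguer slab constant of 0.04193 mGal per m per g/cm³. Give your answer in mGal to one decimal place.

565.4

Combined gradient = 0.3086 − 0.04193 × 2.53 = 0.2025171 mGal/m
Combined elevation correction = 0.2025171 × 2792.0 = 565.4 mGal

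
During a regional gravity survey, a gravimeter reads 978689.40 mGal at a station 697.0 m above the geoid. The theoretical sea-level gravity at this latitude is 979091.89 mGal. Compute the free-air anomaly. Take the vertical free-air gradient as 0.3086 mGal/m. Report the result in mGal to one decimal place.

-187.4

Free-air correction = 0.3086 × 697.0 = 215.09 mGal
Free-air anomaly = 978689.40 − 979091.89 + (215.09) = -187.40 mGal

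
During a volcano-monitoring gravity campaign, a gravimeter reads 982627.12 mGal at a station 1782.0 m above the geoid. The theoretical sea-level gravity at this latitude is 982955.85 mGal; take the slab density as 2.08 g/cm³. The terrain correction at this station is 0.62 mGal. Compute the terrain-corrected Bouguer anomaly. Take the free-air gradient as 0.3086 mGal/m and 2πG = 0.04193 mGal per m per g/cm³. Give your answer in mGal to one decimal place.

Free-air correction = 0.3086 × 1782.0 = 549.93 mGal
Free-air anomaly = 982627.12 − 982955.85 + (549.93) = 221.20 mGal
Bouguer slab correction = 0.04193 × 2.08 × 1782.0 = 155.42 mGal
Simple Bouguer anomaly = 221.20 − (155.42) = 65.78 mGal
Complete Bouguer anomaly = 65.78 + 0.62 = 66.40 mGal

66.4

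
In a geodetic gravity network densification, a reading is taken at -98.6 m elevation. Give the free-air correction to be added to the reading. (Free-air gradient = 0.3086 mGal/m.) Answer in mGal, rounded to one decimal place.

-30.4

Free-air correction = 0.3086 × -98.6 = -30.4 mGal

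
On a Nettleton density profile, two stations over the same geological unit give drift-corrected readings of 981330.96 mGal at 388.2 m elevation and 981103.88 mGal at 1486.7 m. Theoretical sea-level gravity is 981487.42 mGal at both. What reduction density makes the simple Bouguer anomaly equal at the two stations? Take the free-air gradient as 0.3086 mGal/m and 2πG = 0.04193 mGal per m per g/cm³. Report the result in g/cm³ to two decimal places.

2.43

Δg_obs = 981103.88 − 981330.96 = -227.08 mGal over Δh = 1486.7 − 388.2 = 1098.5 m
Equal Bouguer anomalies ⇒ Δg_obs + (0.3086 − 0.04193ρ)·Δh = 0
0.3086 − 0.04193ρ = −Δg_obs/Δh = 0.20672
ρ = (0.3086 − 0.20672) / 0.04193 = 2.43 g/cm³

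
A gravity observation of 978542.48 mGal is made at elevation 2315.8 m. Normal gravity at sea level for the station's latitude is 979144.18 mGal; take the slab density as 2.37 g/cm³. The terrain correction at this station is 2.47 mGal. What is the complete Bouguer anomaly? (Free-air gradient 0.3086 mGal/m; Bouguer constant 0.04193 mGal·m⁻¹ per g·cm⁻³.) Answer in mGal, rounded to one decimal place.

-114.7

Free-air correction = 0.3086 × 2315.8 = 714.66 mGal
Free-air anomaly = 978542.48 − 979144.18 + (714.66) = 112.96 mGal
Bouguer slab correction = 0.04193 × 2.37 × 2315.8 = 230.13 mGal
Simple Bouguer anomaly = 112.96 − (230.13) = -117.17 mGal
Complete Bouguer anomaly = -117.17 + 2.47 = -114.70 mGal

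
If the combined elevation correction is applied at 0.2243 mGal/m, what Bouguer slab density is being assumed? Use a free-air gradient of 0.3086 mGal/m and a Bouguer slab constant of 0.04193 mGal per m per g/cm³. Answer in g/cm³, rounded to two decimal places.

2.01

0.2243 = 0.3086 − 0.04193 × ρ
ρ = (0.3086 − 0.2243) / 0.04193 = 2.01 g/cm³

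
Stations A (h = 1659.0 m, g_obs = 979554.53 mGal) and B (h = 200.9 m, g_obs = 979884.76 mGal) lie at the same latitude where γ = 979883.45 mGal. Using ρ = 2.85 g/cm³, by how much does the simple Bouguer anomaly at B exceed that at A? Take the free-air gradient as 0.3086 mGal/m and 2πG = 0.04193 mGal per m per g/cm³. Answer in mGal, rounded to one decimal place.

Δg_SB(A) = 979554.53 − 979883.45 + 0.3086×1659.0 − 0.04193×2.85×1659.0 = -15.20 mGal
Δg_SB(B) = 979884.76 − 979883.45 + 0.3086×200.9 − 0.04193×2.85×200.9 = 39.30 mGal
Difference = 39.30 − (-15.20) = 54.50 mGal

54.5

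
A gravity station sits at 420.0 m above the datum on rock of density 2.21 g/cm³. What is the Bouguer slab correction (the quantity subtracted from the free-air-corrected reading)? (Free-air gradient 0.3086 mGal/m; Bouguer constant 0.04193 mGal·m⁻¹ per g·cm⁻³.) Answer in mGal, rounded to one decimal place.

38.9

Bouguer slab correction = 0.04193 × 2.21 × 420.0 = 38.9 mGal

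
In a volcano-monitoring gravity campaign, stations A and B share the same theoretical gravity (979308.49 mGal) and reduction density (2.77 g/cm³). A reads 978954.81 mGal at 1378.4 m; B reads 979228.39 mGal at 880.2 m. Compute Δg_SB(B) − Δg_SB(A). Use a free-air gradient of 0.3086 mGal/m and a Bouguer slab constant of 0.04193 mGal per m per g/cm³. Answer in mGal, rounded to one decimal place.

Δg_SB(A) = 978954.81 − 979308.49 + 0.3086×1378.4 − 0.04193×2.77×1378.4 = -88.40 mGal
Δg_SB(B) = 979228.39 − 979308.49 + 0.3086×880.2 − 0.04193×2.77×880.2 = 89.30 mGal
Difference = 89.30 − (-88.40) = 177.70 mGal

177.7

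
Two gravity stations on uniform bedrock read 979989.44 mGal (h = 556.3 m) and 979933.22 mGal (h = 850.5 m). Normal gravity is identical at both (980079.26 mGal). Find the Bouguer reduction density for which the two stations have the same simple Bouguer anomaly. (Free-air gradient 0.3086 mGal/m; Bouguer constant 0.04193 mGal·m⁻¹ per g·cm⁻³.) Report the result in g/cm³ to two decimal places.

2.80

Δg_obs = 979933.22 − 979989.44 = -56.22 mGal over Δh = 850.5 − 556.3 = 294.2 m
Equal Bouguer anomalies ⇒ Δg_obs + (0.3086 − 0.04193ρ)·Δh = 0
0.3086 − 0.04193ρ = −Δg_obs/Δh = 0.19109
ρ = (0.3086 − 0.19109) / 0.04193 = 2.80 g/cm³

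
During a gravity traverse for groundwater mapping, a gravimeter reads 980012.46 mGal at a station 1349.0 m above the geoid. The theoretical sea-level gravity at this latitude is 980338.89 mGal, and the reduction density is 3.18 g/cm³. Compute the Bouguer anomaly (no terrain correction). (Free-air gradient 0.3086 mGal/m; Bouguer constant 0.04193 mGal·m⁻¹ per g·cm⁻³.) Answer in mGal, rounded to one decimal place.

-90.0

Free-air correction = 0.3086 × 1349.0 = 416.30 mGal
Free-air anomaly = 980012.46 − 980338.89 + (416.30) = 89.87 mGal
Bouguer slab correction = 0.04193 × 3.18 × 1349.0 = 179.87 mGal
Simple Bouguer anomaly = 89.87 − (179.87) = -90.00 mGal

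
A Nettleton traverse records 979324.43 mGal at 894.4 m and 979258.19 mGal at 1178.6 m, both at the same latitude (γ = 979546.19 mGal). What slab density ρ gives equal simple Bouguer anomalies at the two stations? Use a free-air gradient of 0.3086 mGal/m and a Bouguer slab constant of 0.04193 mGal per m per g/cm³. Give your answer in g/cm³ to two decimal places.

Δg_obs = 979258.19 − 979324.43 = -66.24 mGal over Δh = 1178.6 − 894.4 = 284.2 m
Equal Bouguer anomalies ⇒ Δg_obs + (0.3086 − 0.04193ρ)·Δh = 0
0.3086 − 0.04193ρ = −Δg_obs/Δh = 0.23308
ρ = (0.3086 − 0.23308) / 0.04193 = 1.80 g/cm³

1.80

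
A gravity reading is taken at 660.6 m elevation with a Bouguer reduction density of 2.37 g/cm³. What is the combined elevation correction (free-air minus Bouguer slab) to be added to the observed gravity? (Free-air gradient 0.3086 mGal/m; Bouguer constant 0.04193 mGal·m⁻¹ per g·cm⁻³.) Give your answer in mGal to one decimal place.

Combined gradient = 0.3086 − 0.04193 × 2.37 = 0.2092259 mGal/m
Combined elevation correction = 0.2092259 × 660.6 = 138.2 mGal

138.2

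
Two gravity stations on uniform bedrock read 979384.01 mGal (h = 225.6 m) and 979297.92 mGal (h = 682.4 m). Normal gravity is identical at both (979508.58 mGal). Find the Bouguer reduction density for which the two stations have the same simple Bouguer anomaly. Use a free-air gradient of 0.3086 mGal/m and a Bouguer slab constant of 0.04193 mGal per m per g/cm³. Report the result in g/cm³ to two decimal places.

2.87

Δg_obs = 979297.92 − 979384.01 = -86.09 mGal over Δh = 682.4 − 225.6 = 456.8 m
Equal Bouguer anomalies ⇒ Δg_obs + (0.3086 − 0.04193ρ)·Δh = 0
0.3086 − 0.04193ρ = −Δg_obs/Δh = 0.18846
ρ = (0.3086 − 0.18846) / 0.04193 = 2.87 g/cm³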